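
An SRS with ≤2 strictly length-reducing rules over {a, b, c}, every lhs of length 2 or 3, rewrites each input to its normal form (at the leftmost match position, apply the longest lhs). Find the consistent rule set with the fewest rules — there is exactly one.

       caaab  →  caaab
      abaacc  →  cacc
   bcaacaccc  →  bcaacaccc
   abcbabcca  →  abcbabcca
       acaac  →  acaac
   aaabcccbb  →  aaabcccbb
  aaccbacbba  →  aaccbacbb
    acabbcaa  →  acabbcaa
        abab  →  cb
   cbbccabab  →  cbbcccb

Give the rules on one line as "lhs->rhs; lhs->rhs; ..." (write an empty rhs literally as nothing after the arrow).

  | caaab
  | abaacc => cacc
  | bcaacaccc
  | abcbabcca

aba->c; bba->bb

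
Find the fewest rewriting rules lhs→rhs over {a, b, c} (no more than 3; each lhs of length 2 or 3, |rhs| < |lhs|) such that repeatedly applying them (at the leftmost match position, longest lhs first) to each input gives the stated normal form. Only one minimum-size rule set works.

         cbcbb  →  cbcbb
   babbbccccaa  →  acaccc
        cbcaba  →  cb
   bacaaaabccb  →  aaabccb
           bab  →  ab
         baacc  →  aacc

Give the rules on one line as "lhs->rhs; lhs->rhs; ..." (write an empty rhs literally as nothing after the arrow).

  | cbcbb
  | babbbccccaa => abbbccccaa => acaccccaa => acaccc
  | cbcaba => cbcaa => cb
  | bacaaaabccb => acaaaabccb => aaabccb

ba->a; bbb->ca; caa->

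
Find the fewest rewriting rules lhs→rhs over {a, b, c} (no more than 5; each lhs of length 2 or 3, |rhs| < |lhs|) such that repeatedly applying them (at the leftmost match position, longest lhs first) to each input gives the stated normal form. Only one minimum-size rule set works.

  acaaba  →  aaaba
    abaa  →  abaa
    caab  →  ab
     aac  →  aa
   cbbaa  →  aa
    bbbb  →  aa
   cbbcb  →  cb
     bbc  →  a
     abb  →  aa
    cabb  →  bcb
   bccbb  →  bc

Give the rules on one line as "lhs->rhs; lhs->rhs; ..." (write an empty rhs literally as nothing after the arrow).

ac->a; bb->a; ca->; cab->bc

  | acaaba => aaaba
  | abaa
  | caab => ab
  | aac => aa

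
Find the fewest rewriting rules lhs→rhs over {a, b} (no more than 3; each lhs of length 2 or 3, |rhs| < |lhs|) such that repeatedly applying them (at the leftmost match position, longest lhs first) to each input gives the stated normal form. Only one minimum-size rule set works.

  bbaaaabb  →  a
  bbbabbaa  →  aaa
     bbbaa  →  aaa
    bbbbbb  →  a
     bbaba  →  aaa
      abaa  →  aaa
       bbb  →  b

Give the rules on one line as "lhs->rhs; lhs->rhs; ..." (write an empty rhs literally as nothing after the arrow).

ab->b; aba->aa; bb->a

  | bbaaaabb => aaaaabb => aaaabb => aaabb => aabb => abb => bb => a
  | bbbabbaa => ababbaa => aabbaa => abbaa => bbaa => aaa
  | bbbaa => abaa => aaa
  | bbbbbb => abbbb => bbbb => abb => bb => a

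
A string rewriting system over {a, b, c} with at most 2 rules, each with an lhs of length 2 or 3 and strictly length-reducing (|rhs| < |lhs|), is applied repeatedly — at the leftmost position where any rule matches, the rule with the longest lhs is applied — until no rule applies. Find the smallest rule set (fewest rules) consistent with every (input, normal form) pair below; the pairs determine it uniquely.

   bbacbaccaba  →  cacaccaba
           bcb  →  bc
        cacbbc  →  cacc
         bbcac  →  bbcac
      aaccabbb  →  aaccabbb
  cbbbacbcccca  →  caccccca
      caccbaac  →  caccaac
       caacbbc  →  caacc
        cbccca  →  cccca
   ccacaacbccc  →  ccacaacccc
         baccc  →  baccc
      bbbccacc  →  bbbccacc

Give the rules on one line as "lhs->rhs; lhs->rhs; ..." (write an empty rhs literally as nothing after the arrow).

bba->ca; cb->c

  | bbacbaccaba => cacbaccaba => cacaccaba
  | bcb => bc
  | cacbbc => cacbc => cacc
  | bbcac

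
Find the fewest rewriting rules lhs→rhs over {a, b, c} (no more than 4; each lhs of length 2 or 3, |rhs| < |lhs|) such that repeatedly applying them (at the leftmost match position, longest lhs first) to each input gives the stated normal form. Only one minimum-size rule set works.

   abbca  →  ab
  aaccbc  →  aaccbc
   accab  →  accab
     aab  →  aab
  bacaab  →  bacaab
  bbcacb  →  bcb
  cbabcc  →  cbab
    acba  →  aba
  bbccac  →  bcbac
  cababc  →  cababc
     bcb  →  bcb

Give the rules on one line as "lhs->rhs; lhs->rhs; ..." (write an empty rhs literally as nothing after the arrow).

  | abbca => ab
  | aaccbc
  | accab
  | aab

acb->ab; bca->; bcc->cb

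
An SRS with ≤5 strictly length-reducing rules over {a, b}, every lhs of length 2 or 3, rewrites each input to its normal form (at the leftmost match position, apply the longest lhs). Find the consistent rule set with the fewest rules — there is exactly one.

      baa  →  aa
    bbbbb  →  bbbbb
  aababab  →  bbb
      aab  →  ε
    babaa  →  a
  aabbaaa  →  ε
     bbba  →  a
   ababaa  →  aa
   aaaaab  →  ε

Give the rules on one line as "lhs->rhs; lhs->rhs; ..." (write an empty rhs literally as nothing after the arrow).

aaa->; aab->; aba->bb; ba->a

  | baa => aa
  | bbbbb
  | aababab => abab => bbb
  | aab => ε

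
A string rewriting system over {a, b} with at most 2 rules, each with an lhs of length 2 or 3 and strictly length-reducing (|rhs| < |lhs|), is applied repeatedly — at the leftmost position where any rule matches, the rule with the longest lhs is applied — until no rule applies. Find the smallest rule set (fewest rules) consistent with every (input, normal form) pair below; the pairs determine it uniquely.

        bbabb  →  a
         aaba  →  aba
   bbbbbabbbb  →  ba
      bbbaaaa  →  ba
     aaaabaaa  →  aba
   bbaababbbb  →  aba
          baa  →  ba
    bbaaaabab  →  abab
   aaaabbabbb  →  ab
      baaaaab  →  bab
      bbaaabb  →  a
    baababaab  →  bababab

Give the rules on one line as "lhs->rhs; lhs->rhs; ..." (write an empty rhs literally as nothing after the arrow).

aa->a; bb->

  | bbabb => abb => a
  | aaba => aba
  | bbbbbabbbb => bbbabbbb => babbbb => babb => ba
  | bbbaaaa => baaaa => baaa => baa => ba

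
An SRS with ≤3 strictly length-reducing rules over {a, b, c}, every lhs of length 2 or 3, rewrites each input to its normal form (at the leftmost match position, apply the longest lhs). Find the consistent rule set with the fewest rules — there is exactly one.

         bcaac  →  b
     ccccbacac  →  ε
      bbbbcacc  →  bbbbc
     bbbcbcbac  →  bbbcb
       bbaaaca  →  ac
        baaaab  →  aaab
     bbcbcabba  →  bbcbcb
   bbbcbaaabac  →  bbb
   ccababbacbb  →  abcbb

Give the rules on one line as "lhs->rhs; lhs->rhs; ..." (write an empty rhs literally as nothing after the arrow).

ba->; ca->c; cc->

  | bcaac => bcac => bcc => b
  | ccccbacac => ccbacac => bacac => cac => cc => ε
  | bbbbcacc => bbbbccc => bbbbc
  | bbbcbcbac => bbbcbcc => bbbcb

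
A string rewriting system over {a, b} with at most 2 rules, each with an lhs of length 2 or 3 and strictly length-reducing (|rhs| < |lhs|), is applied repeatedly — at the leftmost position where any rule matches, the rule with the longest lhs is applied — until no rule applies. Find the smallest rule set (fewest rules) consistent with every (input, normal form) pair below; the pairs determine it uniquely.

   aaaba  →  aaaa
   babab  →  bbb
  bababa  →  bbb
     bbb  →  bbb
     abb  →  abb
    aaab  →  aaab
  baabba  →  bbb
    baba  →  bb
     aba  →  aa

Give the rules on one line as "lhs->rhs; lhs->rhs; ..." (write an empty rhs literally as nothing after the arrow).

  | aaaba => aaaa
  | babab => bbab => bbb
  | bababa => bbaba => bbba => bbb
  | bbb

aba->aa; ba->b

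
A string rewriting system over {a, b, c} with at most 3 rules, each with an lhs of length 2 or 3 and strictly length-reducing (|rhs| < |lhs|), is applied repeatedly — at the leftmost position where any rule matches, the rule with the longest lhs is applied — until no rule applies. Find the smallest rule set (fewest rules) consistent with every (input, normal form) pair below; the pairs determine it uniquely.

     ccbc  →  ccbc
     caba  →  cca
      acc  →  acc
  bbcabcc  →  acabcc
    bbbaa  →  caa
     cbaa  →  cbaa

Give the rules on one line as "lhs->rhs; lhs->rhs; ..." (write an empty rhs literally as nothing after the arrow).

  | ccbc
  | caba => cca
  | acc
  | bbcabcc => acabcc

aba->ca; bb->a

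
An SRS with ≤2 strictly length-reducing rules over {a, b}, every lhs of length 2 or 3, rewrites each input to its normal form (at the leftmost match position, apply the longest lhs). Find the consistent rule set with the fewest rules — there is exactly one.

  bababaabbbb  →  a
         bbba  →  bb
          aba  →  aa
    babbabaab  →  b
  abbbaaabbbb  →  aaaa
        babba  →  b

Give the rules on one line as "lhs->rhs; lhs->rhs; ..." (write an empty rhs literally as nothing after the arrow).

  | bababaabbbb => babaabbbb => baabbbb => abbbb => abbb => abb => ab => a
  | bbba => bb
  | aba => aa
  | babbabaab => bbabaab => bbaab => bab => b

ab->a; ba->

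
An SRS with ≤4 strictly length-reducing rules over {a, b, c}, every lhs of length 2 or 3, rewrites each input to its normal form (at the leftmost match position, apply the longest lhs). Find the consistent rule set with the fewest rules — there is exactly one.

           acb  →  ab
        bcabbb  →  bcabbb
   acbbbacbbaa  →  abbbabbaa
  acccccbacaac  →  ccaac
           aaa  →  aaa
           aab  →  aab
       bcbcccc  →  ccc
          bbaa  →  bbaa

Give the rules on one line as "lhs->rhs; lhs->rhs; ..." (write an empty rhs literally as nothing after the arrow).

  | acb => ab
  | bcabbb
  | acbbbacbbaa => abbbacbbaa => abbbabbaa
  | acccccbacaac => accccbacaac => acccbacaac => accbacaac => acbacaac => abacaac => ccaac

aba->c; bbc->; cb->b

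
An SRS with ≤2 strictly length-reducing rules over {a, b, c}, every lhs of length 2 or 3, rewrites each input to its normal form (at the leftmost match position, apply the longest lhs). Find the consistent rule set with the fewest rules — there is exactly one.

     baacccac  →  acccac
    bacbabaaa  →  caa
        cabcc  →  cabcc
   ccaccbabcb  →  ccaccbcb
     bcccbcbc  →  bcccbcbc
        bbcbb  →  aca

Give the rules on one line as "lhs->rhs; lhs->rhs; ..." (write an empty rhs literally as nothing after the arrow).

  | baacccac => acccac
  | bacbabaaa => cbabaaa => cbaaa => caa
  | cabcc
  | ccaccbabcb => ccaccbcb

ba->; bb->a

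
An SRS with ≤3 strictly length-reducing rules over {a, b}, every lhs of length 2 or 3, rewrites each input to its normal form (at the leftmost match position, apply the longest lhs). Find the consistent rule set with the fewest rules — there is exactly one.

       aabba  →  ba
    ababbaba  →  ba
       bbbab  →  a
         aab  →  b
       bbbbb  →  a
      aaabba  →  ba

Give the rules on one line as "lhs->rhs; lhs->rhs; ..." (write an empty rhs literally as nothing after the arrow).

ab->b; abb->b; bb->a

  | aabba => aba => ba
  | ababbaba => babbaba => bbaba => aaba => aba => ba
  | bbbab => abab => bab => bb => a
  | aab => ab => b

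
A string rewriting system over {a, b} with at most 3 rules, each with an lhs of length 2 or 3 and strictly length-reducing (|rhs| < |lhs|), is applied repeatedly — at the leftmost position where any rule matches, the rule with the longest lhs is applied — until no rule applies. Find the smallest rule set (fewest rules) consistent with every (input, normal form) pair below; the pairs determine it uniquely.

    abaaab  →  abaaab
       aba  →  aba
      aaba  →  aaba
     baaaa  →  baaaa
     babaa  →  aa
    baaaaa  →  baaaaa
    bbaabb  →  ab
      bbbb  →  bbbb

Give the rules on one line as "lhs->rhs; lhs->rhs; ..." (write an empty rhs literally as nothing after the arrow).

  | abaaab
  | aba
  | aaba
  | baaaa

bab->; bba->ab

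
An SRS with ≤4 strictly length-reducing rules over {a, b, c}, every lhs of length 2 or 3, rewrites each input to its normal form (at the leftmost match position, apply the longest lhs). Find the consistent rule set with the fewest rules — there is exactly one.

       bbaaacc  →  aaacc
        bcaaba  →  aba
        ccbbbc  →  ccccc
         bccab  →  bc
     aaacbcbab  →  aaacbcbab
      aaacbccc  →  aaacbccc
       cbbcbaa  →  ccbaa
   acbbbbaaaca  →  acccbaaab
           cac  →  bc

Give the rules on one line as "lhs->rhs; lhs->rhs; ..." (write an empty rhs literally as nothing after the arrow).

  | bbaaacc => aaacc
  | bcaaba => bbaba => aba
  | ccbbbc => ccccc
  | bccab => bcbb => bc

bb->; bbb->cc; ca->b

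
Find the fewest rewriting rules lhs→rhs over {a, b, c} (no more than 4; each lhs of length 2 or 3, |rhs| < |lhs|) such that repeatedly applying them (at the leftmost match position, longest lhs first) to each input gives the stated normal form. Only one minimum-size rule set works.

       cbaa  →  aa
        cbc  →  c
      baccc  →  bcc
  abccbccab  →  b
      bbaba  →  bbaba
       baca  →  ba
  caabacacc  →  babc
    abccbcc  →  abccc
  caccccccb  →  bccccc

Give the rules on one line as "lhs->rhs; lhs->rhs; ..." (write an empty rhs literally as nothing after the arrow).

  | cbaa => aa
  | cbc => c
  | baccc => bcc
  | abccbccab => abcccab => abccbb => abcb => acb => b

ac->; bcb->cb; ca->b; cb->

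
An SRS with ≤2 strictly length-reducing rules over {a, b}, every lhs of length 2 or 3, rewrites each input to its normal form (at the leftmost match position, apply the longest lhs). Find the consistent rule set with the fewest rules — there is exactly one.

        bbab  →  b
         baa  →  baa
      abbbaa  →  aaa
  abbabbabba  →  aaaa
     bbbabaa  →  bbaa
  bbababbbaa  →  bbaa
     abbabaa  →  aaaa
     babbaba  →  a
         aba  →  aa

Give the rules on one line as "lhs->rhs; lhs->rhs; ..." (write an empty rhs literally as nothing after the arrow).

  | bbab => b
  | baa
  | abbbaa => abbaa => abaa => aaa
  | abbabbabba => ababbabba => aabbabba => aababba => aaabba => aaaba => aaaa

ab->a; bab->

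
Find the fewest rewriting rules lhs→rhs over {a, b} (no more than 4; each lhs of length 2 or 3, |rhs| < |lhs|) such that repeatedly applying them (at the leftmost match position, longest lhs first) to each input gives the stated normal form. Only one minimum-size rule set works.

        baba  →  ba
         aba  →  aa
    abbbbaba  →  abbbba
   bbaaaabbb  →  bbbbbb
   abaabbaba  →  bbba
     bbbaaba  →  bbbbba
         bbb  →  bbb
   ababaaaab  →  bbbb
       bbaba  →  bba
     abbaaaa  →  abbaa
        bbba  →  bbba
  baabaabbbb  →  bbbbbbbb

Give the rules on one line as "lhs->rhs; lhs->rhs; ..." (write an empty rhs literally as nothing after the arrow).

aaa->aa; aab->bb; aba->aa; bab->b

  | baba => ba
  | aba => aa
  | abbbbaba => abbbba
  | bbaaaabbb => bbaaabbb => bbaabbb => bbbbbb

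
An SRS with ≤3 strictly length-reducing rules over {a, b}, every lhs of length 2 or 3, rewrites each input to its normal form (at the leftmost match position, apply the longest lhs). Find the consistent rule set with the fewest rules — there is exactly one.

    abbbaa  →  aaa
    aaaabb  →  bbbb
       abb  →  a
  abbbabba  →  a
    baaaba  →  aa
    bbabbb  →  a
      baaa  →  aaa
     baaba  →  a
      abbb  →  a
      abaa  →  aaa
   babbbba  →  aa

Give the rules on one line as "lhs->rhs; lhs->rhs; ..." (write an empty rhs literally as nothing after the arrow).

aab->bb; ab->a; ba->a

  | abbbaa => abbaa => abaa => aaa
  | aaaabb => aabbb => bbbb
  | abb => ab => a
  | abbbabba => abbabba => ababba => aabba => bbba => bba => ba => a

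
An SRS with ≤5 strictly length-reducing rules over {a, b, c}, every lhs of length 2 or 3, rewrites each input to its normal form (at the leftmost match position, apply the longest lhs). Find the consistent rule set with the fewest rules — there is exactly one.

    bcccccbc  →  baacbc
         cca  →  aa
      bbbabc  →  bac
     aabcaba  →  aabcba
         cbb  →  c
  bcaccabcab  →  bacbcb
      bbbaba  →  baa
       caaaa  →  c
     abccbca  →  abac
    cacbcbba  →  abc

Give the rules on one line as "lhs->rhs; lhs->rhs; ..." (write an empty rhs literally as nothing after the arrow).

bab->ba; bb->; ca->c; cc->a

  | bcccccbc => bacccbc => baacbc
  | cca => aa
  | bbbabc => babc => bac
  | aabcaba => aabcba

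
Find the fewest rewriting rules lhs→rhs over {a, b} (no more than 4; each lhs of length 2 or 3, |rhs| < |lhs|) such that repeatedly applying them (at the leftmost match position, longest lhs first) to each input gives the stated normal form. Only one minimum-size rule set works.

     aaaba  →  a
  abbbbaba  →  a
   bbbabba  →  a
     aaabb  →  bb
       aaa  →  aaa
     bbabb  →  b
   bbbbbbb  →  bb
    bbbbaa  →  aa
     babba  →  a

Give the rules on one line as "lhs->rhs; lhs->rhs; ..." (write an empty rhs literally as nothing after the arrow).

aab->bb; ab->; ba->a; bbb->bb

  | aaaba => abba => ba => a
  | abbbbaba => bbbaba => bbaba => baba => aba => a
  | bbbabba => bbabba => babba => abba => ba => a
  | aaabb => abbb => bb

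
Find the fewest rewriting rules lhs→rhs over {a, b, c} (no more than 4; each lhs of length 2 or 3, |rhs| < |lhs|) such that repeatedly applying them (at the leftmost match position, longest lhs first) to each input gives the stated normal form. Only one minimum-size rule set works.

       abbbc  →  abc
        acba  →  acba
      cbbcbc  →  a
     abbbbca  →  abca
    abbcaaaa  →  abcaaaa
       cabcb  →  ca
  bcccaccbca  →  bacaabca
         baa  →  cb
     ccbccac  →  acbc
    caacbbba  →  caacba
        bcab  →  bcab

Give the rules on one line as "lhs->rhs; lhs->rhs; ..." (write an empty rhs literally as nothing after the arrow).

  | abbbc => abbc => abc
  | acba
  | cbbcbc => cbcbc => cc => a
  | abbbbca => abbbca => abbca => abca

baa->cb; bb->b; bcb->; cc->a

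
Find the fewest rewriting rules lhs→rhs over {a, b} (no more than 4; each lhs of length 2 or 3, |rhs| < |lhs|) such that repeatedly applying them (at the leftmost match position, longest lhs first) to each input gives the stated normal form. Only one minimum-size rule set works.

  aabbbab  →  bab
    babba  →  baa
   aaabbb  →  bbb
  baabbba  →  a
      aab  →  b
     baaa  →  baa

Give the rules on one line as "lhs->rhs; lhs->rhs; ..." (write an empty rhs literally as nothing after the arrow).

  | aabbbab => bbbab => bab
  | babba => baa
  | aaabbb => aabbb => bbb
  | baabbba => bbbba => bba => a

aaa->aa; aab->b; bba->a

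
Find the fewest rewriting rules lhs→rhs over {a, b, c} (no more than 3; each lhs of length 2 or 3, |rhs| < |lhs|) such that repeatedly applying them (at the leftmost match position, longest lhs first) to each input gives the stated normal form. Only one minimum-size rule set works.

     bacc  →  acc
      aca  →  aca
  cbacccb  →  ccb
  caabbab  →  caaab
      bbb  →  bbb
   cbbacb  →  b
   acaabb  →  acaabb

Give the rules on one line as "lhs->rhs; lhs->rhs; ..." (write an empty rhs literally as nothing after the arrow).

  | bacc => acc
  | aca
  | cbacccb => cacccb => ccb
  | caabbab => caabab => caaab

ba->a; cac->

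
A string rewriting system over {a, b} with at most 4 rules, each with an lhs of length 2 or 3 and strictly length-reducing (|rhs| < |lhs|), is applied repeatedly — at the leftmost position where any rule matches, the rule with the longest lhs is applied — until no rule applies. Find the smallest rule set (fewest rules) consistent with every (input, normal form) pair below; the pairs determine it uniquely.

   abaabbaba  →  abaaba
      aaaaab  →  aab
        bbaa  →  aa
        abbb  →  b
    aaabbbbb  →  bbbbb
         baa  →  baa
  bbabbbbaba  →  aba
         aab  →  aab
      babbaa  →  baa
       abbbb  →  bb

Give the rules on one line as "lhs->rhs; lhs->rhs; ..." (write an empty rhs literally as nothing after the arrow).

aaa->; abb->; bba->a

  | abaabbaba => abaaba
  | aaaaab => aab
  | bbaa => aa
  | abbb => b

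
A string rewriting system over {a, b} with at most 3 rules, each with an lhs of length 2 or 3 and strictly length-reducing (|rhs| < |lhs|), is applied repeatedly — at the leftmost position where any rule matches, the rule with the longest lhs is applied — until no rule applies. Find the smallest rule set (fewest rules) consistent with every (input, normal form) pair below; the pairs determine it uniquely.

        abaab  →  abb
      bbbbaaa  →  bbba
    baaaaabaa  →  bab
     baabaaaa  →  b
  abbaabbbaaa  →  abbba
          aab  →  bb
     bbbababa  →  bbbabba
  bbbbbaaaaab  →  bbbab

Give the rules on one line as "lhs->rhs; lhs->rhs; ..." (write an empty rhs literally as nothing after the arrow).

aa->b; aba->ab; baa->

  | abaab => abab => abb
  | bbbbaaa => bbba
  | baaaaabaa => aaabaa => babaa => baba => bab
  | baabaaaa => baaaa => aa => b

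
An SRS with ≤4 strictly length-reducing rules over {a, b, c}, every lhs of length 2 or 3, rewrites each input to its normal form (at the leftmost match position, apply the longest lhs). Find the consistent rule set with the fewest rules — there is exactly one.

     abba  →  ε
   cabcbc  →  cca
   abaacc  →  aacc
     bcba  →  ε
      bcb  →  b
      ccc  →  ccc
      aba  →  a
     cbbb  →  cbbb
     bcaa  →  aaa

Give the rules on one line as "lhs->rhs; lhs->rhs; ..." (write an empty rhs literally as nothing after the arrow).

ab->; ba->; bc->a; bcb->b

  | abba => ba => ε
  | cabcbc => ccbc => cca
  | abaacc => aacc
  | bcba => ba => ε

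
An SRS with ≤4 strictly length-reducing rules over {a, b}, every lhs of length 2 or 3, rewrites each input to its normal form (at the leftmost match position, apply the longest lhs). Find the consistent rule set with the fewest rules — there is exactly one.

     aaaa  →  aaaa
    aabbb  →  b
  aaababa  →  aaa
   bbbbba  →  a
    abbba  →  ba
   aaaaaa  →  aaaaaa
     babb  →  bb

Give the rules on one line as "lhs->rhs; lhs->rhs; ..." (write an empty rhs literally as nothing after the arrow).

ab->; bba->ba; bbb->aa

  | aaaa
  | aabbb => abb => b
  | aaababa => aaaba => aaa
  | bbbbba => aabba => aba => a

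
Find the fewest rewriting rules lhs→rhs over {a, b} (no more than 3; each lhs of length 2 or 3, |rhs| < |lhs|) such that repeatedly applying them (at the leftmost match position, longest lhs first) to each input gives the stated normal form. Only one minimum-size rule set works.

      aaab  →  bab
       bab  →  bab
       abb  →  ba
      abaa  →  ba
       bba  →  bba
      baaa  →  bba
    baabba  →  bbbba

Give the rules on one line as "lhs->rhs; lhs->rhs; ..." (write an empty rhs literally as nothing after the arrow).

  | aaab => bab
  | bab
  | abb => ba
  | abaa => abb => ba

aa->b; abb->ba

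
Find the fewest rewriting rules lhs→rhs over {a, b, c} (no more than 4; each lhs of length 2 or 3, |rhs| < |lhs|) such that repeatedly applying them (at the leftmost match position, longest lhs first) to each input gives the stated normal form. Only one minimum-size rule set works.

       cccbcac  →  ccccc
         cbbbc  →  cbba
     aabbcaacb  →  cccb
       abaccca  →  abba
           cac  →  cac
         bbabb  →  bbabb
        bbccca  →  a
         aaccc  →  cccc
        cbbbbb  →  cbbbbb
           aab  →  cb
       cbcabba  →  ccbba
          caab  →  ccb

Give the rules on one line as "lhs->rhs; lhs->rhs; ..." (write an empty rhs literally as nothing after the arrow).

  | cccbcac => cccaac => ccccc
  | cbbbc => cbba
  | aabbcaacb => cbbcaacb => cbaaacb => cbcacb => caacb => cccb
  | abaccca => abbcca => abaca => abba

aa->c; bac->bb; bc->a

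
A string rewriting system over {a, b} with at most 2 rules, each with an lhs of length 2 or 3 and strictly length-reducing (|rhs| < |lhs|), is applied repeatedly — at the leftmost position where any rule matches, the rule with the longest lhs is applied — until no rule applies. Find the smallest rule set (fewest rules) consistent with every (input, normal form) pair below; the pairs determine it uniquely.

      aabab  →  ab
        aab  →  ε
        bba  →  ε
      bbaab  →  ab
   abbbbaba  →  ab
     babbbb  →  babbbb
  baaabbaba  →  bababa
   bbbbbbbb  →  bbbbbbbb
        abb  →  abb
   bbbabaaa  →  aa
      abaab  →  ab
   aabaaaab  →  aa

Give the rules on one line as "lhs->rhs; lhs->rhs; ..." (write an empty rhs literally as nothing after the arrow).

aab->; bba->

  | aabab => ab
  | aab => ε
  | bba => ε
  | bbaab => ab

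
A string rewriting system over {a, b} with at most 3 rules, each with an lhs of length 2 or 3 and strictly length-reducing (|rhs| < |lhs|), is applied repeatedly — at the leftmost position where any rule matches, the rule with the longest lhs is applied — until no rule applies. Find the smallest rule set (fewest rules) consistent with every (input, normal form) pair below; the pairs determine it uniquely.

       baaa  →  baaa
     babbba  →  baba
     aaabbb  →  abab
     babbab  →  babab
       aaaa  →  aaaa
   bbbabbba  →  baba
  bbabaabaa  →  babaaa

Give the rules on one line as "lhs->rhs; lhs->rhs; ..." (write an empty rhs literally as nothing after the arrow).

aab->ba; bb->b

  | baaa
  | babbba => babba => baba
  | aaabbb => ababb => abab
  | babbab => babab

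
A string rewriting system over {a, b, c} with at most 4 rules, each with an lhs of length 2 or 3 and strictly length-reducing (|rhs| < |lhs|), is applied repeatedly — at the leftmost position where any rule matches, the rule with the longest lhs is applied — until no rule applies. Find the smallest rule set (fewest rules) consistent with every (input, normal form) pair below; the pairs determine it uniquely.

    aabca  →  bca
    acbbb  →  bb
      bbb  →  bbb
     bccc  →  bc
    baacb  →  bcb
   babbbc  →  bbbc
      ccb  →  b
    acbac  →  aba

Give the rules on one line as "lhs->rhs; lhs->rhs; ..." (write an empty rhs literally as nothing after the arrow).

aa->; abb->b; ac->a; cc->

  | aabca => bca
  | acbbb => abbb => bb
  | bbb
  | bccc => bc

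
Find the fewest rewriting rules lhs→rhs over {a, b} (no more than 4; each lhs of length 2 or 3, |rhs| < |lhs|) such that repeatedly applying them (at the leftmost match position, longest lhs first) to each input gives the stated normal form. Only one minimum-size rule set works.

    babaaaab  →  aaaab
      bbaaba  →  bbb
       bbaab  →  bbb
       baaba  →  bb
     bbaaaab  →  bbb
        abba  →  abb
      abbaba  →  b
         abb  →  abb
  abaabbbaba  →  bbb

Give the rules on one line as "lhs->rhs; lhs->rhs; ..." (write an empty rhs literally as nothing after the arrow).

aba->ba; ba->b; baa->b; bab->

  | babaaaab => aaaab
  | bbaaba => bbba => bbb
  | bbaab => bbb
  | baaba => bba => bb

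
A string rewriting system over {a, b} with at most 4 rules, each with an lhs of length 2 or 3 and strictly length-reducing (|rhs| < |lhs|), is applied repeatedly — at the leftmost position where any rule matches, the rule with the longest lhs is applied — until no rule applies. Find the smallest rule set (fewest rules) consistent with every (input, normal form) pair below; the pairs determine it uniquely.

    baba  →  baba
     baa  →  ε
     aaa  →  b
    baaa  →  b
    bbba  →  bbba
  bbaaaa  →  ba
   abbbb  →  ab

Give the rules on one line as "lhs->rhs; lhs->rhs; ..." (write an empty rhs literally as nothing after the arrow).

  | baba
  | baa => aa => ε
  | aaa => b
  | baaa => aaa => b

aa->; aaa->b; abb->ab; baa->aa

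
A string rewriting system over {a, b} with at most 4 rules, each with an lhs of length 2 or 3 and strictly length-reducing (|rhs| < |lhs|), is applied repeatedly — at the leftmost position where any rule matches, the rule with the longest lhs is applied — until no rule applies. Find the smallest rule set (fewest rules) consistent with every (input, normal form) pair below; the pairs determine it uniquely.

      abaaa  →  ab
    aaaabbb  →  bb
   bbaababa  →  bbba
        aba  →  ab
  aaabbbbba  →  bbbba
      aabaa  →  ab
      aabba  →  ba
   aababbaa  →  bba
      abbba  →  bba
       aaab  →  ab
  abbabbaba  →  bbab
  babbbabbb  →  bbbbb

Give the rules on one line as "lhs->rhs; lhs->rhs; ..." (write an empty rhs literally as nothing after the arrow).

aa->a; aba->ab; abb->b

  | abaaa => abaa => aba => ab
  | aaaabbb => aaabbb => aabbb => abbb => bb
  | bbaababa => bbababa => bbabba => bbba
  | aba => ab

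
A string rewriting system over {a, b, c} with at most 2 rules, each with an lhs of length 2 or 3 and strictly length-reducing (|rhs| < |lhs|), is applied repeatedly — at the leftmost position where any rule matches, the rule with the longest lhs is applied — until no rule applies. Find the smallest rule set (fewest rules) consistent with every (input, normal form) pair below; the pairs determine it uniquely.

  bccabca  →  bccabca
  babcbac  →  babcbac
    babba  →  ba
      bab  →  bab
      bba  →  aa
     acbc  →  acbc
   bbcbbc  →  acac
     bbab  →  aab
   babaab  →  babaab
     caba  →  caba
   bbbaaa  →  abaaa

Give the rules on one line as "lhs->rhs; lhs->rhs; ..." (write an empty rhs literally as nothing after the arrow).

abb->; bb->a

  | bccabca
  | babcbac
  | babba => ba
  | bab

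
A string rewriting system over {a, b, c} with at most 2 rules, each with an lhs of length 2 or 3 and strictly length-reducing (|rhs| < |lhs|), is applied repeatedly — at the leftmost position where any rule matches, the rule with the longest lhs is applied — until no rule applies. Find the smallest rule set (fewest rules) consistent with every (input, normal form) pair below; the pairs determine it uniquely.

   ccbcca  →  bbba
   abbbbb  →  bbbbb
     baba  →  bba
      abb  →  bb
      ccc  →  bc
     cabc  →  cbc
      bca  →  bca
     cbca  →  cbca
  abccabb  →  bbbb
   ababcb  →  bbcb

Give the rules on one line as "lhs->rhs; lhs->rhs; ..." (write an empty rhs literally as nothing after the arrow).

ab->b; cc->b

  | ccbcca => bbcca => bbba
  | abbbbb => bbbbb
  | baba => bba
  | abb => bb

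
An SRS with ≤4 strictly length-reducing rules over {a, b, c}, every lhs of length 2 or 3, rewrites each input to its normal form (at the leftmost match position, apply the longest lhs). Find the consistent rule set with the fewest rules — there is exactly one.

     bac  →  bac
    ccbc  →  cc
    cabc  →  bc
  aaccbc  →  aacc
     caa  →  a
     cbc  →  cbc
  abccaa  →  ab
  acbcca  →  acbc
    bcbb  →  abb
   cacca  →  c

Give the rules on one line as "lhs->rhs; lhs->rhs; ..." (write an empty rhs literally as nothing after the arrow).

  | bac
  | ccbc => cc
  | cabc => bc
  | aaccbc => aacc

bcb->ab; ca->; ccb->c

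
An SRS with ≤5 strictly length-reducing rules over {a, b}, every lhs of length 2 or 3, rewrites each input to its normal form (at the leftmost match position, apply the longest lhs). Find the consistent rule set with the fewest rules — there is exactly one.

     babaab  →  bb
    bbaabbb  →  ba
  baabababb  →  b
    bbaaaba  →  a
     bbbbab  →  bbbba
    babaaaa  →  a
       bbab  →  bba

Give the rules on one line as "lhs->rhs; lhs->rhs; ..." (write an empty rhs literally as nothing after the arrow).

  | babaab => baaab => aab => bb
  | bbaabbb => babbb => babb => bab => ba
  | baabababb => abababb => ababb => abb => b
  | bbaaaba => baaba => aba => a

aa->b; ab->; baa->a; bab->ba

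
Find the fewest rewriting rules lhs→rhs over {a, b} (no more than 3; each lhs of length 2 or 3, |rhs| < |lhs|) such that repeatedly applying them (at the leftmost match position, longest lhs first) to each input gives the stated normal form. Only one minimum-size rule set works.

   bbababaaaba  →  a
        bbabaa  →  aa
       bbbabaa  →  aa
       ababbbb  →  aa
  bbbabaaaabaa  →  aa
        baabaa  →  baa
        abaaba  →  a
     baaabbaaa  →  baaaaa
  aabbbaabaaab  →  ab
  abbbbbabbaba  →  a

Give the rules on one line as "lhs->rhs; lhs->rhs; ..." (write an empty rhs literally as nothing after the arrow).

  | bbababaaaba => aababaaaba => ababaaaba => abaaaba => aaaba => aaba => aba => a
  | bbabaa => aabaa => abaa => aa
  | bbbabaa => ababaa => abaa => aa
  | ababbbb => abbbb => aabb => abb => aa

aab->ab; aba->a; bb->a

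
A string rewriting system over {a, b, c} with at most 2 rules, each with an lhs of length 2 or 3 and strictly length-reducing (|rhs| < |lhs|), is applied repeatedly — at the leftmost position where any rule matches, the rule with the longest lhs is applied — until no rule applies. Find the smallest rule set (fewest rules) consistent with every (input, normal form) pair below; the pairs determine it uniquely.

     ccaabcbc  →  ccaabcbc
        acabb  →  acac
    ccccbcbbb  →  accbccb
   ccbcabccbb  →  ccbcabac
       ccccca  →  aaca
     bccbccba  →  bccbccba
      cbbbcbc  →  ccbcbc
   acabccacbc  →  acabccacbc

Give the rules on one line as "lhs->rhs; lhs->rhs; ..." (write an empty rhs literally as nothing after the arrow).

  | ccaabcbc
  | acabb => acac
  | ccccbcbbb => accbcbbb => accbccb
  | ccbcabccbb => ccbcabccc => ccbcabac

bb->c; ccc->ac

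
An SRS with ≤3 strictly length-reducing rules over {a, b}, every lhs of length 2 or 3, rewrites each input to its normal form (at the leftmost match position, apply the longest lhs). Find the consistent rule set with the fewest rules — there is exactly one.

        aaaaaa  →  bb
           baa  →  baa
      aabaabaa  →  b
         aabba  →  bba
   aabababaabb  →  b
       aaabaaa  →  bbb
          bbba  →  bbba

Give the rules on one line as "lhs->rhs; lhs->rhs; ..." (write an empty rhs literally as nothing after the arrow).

  | aaaaaa => baaa => bb
  | baa
  | aabaabaa => abaabaa => baabaa => babaa => aaa => b
  | aabba => abba => bba

aaa->b; ab->b; bab->a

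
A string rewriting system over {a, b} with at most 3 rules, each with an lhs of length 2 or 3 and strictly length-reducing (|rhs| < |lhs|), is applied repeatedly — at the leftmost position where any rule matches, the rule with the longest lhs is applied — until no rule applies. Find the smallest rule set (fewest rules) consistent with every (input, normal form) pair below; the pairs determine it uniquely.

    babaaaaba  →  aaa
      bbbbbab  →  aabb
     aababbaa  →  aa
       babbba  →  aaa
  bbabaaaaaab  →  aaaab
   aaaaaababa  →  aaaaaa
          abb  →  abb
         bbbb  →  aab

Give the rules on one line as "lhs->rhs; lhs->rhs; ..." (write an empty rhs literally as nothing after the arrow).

ba->; bbb->aa

  | babaaaaba => baaaaba => aaaba => aaa
  | bbbbbab => aabbab => aabb
  | aababbaa => aabbaa => aaba => aa
  | babbba => bbba => aaa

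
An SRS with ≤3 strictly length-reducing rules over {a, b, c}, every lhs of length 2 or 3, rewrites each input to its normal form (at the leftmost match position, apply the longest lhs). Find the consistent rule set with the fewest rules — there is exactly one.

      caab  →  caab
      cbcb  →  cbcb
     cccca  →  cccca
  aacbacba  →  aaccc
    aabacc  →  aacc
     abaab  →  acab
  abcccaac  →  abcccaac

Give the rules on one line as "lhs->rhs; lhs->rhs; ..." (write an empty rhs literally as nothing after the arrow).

ba->c; bac->c

  | caab
  | cbcb
  | cccca
  | aacbacba => aaccba => aaccc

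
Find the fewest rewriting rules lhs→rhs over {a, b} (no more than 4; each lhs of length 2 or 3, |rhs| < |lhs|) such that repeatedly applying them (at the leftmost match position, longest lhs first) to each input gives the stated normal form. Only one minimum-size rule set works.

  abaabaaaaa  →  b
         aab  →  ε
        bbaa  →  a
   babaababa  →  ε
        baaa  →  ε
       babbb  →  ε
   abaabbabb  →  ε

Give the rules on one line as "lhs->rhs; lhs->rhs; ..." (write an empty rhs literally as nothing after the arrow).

aa->b; ab->b; bb->; bba->

  | abaabaaaaa => baabaaaaa => bbbaaaaa => baaaaa => bbaaa => aa => b
  | aab => bb => ε
  | bbaa => a
  | babaababa => bbaababa => ababa => baba => bba => ε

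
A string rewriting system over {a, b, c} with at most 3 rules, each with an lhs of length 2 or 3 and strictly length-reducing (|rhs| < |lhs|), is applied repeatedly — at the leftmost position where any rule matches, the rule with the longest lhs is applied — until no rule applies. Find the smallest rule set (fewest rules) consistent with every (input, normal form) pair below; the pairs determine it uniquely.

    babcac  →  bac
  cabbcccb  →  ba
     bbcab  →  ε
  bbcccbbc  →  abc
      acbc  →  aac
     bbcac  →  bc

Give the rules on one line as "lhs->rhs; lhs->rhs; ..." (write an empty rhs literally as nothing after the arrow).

bb->; ca->b; cb->a

  | babcac => babbc => bac
  | cabbcccb => bbbcccb => bcccb => bcca => bcb => ba
  | bbcab => cab => bb => ε
  | bbcccbbc => cccbbc => ccabc => cbbc => abc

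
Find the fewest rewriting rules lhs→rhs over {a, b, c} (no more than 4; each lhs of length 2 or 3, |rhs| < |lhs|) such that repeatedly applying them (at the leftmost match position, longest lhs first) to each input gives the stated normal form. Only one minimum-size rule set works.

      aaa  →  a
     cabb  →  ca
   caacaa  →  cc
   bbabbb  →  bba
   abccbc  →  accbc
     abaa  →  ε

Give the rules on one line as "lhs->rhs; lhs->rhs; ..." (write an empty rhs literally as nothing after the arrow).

  | aaa => a
  | cabb => cab => ca
  | caacaa => ccaa => cc
  | bbabbb => bbabb => bbab => bba

aa->; ab->a; aba->a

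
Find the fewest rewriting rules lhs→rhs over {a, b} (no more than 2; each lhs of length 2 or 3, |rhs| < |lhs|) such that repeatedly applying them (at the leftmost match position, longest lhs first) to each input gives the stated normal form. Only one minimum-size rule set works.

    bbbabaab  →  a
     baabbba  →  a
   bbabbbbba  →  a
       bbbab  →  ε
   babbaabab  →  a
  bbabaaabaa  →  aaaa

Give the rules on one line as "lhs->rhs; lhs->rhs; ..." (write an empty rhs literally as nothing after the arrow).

ab->; ba->a

  | bbbabaab => bbabaab => babaab => abaab => aab => a
  | baabbba => aabbba => abba => ba => a
  | bbabbbbba => babbbbba => abbbbba => bbbba => bbba => bba => ba => a
  | bbbab => bbab => bab => ab => ε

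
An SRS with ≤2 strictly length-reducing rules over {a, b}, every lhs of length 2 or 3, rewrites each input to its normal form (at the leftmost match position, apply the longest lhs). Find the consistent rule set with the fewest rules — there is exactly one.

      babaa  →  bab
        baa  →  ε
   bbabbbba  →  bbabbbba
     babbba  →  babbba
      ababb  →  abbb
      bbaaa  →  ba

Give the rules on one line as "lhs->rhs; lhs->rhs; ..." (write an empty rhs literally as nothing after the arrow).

aba->ab; baa->

  | babaa => baba => bab
  | baa => ε
  | bbabbbba
  | babbba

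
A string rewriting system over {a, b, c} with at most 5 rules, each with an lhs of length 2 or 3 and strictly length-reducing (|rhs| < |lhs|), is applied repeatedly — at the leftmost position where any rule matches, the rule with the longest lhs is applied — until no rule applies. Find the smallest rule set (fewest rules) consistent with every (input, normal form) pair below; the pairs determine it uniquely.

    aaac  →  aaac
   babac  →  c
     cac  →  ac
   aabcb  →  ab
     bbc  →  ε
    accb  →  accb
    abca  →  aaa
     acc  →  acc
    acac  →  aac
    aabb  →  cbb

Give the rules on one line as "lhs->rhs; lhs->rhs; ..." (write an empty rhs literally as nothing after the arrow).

  | aaac
  | babac => bac => c
  | cac => ac
  | aabcb => cbcb => cab => ab

aab->cb; ba->; bc->a; ca->a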